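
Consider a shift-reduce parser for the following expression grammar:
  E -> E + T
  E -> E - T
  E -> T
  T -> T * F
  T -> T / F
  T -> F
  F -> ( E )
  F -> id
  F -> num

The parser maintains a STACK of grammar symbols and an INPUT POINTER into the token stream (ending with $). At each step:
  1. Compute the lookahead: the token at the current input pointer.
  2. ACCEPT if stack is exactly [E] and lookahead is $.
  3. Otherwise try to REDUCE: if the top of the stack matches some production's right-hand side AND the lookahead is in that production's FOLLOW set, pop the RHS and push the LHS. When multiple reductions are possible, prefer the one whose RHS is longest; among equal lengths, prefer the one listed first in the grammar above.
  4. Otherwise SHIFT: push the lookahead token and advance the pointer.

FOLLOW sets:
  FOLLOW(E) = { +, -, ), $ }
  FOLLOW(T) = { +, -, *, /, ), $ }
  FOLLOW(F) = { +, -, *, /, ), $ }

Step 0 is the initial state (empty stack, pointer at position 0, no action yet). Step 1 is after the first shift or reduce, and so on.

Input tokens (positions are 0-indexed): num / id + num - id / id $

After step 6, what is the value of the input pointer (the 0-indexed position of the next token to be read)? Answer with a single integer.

Answer: 3

Derivation:
Step 1: shift num. Stack=[num] ptr=1 lookahead=/ remaining=[/ id + num - id / id $]
Step 2: reduce F->num. Stack=[F] ptr=1 lookahead=/ remaining=[/ id + num - id / id $]
Step 3: reduce T->F. Stack=[T] ptr=1 lookahead=/ remaining=[/ id + num - id / id $]
Step 4: shift /. Stack=[T /] ptr=2 lookahead=id remaining=[id + num - id / id $]
Step 5: shift id. Stack=[T / id] ptr=3 lookahead=+ remaining=[+ num - id / id $]
Step 6: reduce F->id. Stack=[T / F] ptr=3 lookahead=+ remaining=[+ num - id / id $]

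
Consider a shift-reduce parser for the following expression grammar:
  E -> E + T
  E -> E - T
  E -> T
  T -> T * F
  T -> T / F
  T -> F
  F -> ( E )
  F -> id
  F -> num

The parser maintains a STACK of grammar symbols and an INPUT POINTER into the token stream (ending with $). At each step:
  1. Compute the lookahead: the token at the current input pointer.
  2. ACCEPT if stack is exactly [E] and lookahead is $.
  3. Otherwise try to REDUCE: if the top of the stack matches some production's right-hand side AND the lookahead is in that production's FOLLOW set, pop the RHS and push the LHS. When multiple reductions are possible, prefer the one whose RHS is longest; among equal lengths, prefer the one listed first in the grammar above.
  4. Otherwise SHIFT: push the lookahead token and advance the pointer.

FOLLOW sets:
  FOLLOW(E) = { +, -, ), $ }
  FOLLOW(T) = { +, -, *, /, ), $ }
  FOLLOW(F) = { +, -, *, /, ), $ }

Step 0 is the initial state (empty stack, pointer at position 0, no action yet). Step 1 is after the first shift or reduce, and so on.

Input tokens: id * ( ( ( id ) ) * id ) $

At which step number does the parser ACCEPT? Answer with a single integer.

Step 1: shift id. Stack=[id] ptr=1 lookahead=* remaining=[* ( ( ( id ) ) * id ) $]
Step 2: reduce F->id. Stack=[F] ptr=1 lookahead=* remaining=[* ( ( ( id ) ) * id ) $]
Step 3: reduce T->F. Stack=[T] ptr=1 lookahead=* remaining=[* ( ( ( id ) ) * id ) $]
Step 4: shift *. Stack=[T *] ptr=2 lookahead=( remaining=[( ( ( id ) ) * id ) $]
Step 5: shift (. Stack=[T * (] ptr=3 lookahead=( remaining=[( ( id ) ) * id ) $]
Step 6: shift (. Stack=[T * ( (] ptr=4 lookahead=( remaining=[( id ) ) * id ) $]
Step 7: shift (. Stack=[T * ( ( (] ptr=5 lookahead=id remaining=[id ) ) * id ) $]
Step 8: shift id. Stack=[T * ( ( ( id] ptr=6 lookahead=) remaining=[) ) * id ) $]
Step 9: reduce F->id. Stack=[T * ( ( ( F] ptr=6 lookahead=) remaining=[) ) * id ) $]
Step 10: reduce T->F. Stack=[T * ( ( ( T] ptr=6 lookahead=) remaining=[) ) * id ) $]
Step 11: reduce E->T. Stack=[T * ( ( ( E] ptr=6 lookahead=) remaining=[) ) * id ) $]
Step 12: shift ). Stack=[T * ( ( ( E )] ptr=7 lookahead=) remaining=[) * id ) $]
Step 13: reduce F->( E ). Stack=[T * ( ( F] ptr=7 lookahead=) remaining=[) * id ) $]
Step 14: reduce T->F. Stack=[T * ( ( T] ptr=7 lookahead=) remaining=[) * id ) $]
Step 15: reduce E->T. Stack=[T * ( ( E] ptr=7 lookahead=) remaining=[) * id ) $]
Step 16: shift ). Stack=[T * ( ( E )] ptr=8 lookahead=* remaining=[* id ) $]
Step 17: reduce F->( E ). Stack=[T * ( F] ptr=8 lookahead=* remaining=[* id ) $]
Step 18: reduce T->F. Stack=[T * ( T] ptr=8 lookahead=* remaining=[* id ) $]
Step 19: shift *. Stack=[T * ( T *] ptr=9 lookahead=id remaining=[id ) $]
Step 20: shift id. Stack=[T * ( T * id] ptr=10 lookahead=) remaining=[) $]
Step 21: reduce F->id. Stack=[T * ( T * F] ptr=10 lookahead=) remaining=[) $]
Step 22: reduce T->T * F. Stack=[T * ( T] ptr=10 lookahead=) remaining=[) $]
Step 23: reduce E->T. Stack=[T * ( E] ptr=10 lookahead=) remaining=[) $]
Step 24: shift ). Stack=[T * ( E )] ptr=11 lookahead=$ remaining=[$]
Step 25: reduce F->( E ). Stack=[T * F] ptr=11 lookahead=$ remaining=[$]
Step 26: reduce T->T * F. Stack=[T] ptr=11 lookahead=$ remaining=[$]
Step 27: reduce E->T. Stack=[E] ptr=11 lookahead=$ remaining=[$]
Step 28: accept. Stack=[E] ptr=11 lookahead=$ remaining=[$]

Answer: 28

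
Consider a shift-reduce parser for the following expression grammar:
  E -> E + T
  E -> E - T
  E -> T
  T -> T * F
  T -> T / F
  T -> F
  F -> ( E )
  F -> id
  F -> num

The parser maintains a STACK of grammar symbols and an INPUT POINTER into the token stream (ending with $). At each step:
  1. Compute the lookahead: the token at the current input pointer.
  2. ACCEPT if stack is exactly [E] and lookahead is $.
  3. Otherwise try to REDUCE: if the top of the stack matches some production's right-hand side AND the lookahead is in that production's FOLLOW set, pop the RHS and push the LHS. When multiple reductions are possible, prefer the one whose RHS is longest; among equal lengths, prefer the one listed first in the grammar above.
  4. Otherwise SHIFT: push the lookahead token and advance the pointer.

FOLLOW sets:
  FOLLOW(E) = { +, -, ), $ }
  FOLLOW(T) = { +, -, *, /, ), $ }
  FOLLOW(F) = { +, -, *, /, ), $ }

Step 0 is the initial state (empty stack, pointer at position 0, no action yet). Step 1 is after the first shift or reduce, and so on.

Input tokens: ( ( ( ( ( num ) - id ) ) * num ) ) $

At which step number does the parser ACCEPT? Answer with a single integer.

Step 1: shift (. Stack=[(] ptr=1 lookahead=( remaining=[( ( ( ( num ) - id ) ) * num ) ) $]
Step 2: shift (. Stack=[( (] ptr=2 lookahead=( remaining=[( ( ( num ) - id ) ) * num ) ) $]
Step 3: shift (. Stack=[( ( (] ptr=3 lookahead=( remaining=[( ( num ) - id ) ) * num ) ) $]
Step 4: shift (. Stack=[( ( ( (] ptr=4 lookahead=( remaining=[( num ) - id ) ) * num ) ) $]
Step 5: shift (. Stack=[( ( ( ( (] ptr=5 lookahead=num remaining=[num ) - id ) ) * num ) ) $]
Step 6: shift num. Stack=[( ( ( ( ( num] ptr=6 lookahead=) remaining=[) - id ) ) * num ) ) $]
Step 7: reduce F->num. Stack=[( ( ( ( ( F] ptr=6 lookahead=) remaining=[) - id ) ) * num ) ) $]
Step 8: reduce T->F. Stack=[( ( ( ( ( T] ptr=6 lookahead=) remaining=[) - id ) ) * num ) ) $]
Step 9: reduce E->T. Stack=[( ( ( ( ( E] ptr=6 lookahead=) remaining=[) - id ) ) * num ) ) $]
Step 10: shift ). Stack=[( ( ( ( ( E )] ptr=7 lookahead=- remaining=[- id ) ) * num ) ) $]
Step 11: reduce F->( E ). Stack=[( ( ( ( F] ptr=7 lookahead=- remaining=[- id ) ) * num ) ) $]
Step 12: reduce T->F. Stack=[( ( ( ( T] ptr=7 lookahead=- remaining=[- id ) ) * num ) ) $]
Step 13: reduce E->T. Stack=[( ( ( ( E] ptr=7 lookahead=- remaining=[- id ) ) * num ) ) $]
Step 14: shift -. Stack=[( ( ( ( E -] ptr=8 lookahead=id remaining=[id ) ) * num ) ) $]
Step 15: shift id. Stack=[( ( ( ( E - id] ptr=9 lookahead=) remaining=[) ) * num ) ) $]
Step 16: reduce F->id. Stack=[( ( ( ( E - F] ptr=9 lookahead=) remaining=[) ) * num ) ) $]
Step 17: reduce T->F. Stack=[( ( ( ( E - T] ptr=9 lookahead=) remaining=[) ) * num ) ) $]
Step 18: reduce E->E - T. Stack=[( ( ( ( E] ptr=9 lookahead=) remaining=[) ) * num ) ) $]
Step 19: shift ). Stack=[( ( ( ( E )] ptr=10 lookahead=) remaining=[) * num ) ) $]
Step 20: reduce F->( E ). Stack=[( ( ( F] ptr=10 lookahead=) remaining=[) * num ) ) $]
Step 21: reduce T->F. Stack=[( ( ( T] ptr=10 lookahead=) remaining=[) * num ) ) $]
Step 22: reduce E->T. Stack=[( ( ( E] ptr=10 lookahead=) remaining=[) * num ) ) $]
Step 23: shift ). Stack=[( ( ( E )] ptr=11 lookahead=* remaining=[* num ) ) $]
Step 24: reduce F->( E ). Stack=[( ( F] ptr=11 lookahead=* remaining=[* num ) ) $]
Step 25: reduce T->F. Stack=[( ( T] ptr=11 lookahead=* remaining=[* num ) ) $]
Step 26: shift *. Stack=[( ( T *] ptr=12 lookahead=num remaining=[num ) ) $]
Step 27: shift num. Stack=[( ( T * num] ptr=13 lookahead=) remaining=[) ) $]
Step 28: reduce F->num. Stack=[( ( T * F] ptr=13 lookahead=) remaining=[) ) $]
Step 29: reduce T->T * F. Stack=[( ( T] ptr=13 lookahead=) remaining=[) ) $]
Step 30: reduce E->T. Stack=[( ( E] ptr=13 lookahead=) remaining=[) ) $]
Step 31: shift ). Stack=[( ( E )] ptr=14 lookahead=) remaining=[) $]
Step 32: reduce F->( E ). Stack=[( F] ptr=14 lookahead=) remaining=[) $]
Step 33: reduce T->F. Stack=[( T] ptr=14 lookahead=) remaining=[) $]
Step 34: reduce E->T. Stack=[( E] ptr=14 lookahead=) remaining=[) $]
Step 35: shift ). Stack=[( E )] ptr=15 lookahead=$ remaining=[$]
Step 36: reduce F->( E ). Stack=[F] ptr=15 lookahead=$ remaining=[$]
Step 37: reduce T->F. Stack=[T] ptr=15 lookahead=$ remaining=[$]
Step 38: reduce E->T. Stack=[E] ptr=15 lookahead=$ remaining=[$]
Step 39: accept. Stack=[E] ptr=15 lookahead=$ remaining=[$]

Answer: 39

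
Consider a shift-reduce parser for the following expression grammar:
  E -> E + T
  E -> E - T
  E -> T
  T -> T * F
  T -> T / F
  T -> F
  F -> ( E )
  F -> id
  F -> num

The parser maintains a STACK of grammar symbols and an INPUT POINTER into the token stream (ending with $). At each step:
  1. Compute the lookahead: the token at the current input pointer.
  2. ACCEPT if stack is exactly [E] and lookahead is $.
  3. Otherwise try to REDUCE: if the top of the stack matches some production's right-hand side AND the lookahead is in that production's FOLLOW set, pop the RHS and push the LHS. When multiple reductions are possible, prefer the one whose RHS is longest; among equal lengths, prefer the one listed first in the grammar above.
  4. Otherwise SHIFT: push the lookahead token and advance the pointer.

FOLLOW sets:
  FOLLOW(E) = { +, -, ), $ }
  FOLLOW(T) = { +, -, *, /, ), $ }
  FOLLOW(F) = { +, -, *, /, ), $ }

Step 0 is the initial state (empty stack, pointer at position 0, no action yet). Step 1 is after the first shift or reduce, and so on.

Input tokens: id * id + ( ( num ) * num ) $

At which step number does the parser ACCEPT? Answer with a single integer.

Step 1: shift id. Stack=[id] ptr=1 lookahead=* remaining=[* id + ( ( num ) * num ) $]
Step 2: reduce F->id. Stack=[F] ptr=1 lookahead=* remaining=[* id + ( ( num ) * num ) $]
Step 3: reduce T->F. Stack=[T] ptr=1 lookahead=* remaining=[* id + ( ( num ) * num ) $]
Step 4: shift *. Stack=[T *] ptr=2 lookahead=id remaining=[id + ( ( num ) * num ) $]
Step 5: shift id. Stack=[T * id] ptr=3 lookahead=+ remaining=[+ ( ( num ) * num ) $]
Step 6: reduce F->id. Stack=[T * F] ptr=3 lookahead=+ remaining=[+ ( ( num ) * num ) $]
Step 7: reduce T->T * F. Stack=[T] ptr=3 lookahead=+ remaining=[+ ( ( num ) * num ) $]
Step 8: reduce E->T. Stack=[E] ptr=3 lookahead=+ remaining=[+ ( ( num ) * num ) $]
Step 9: shift +. Stack=[E +] ptr=4 lookahead=( remaining=[( ( num ) * num ) $]
Step 10: shift (. Stack=[E + (] ptr=5 lookahead=( remaining=[( num ) * num ) $]
Step 11: shift (. Stack=[E + ( (] ptr=6 lookahead=num remaining=[num ) * num ) $]
Step 12: shift num. Stack=[E + ( ( num] ptr=7 lookahead=) remaining=[) * num ) $]
Step 13: reduce F->num. Stack=[E + ( ( F] ptr=7 lookahead=) remaining=[) * num ) $]
Step 14: reduce T->F. Stack=[E + ( ( T] ptr=7 lookahead=) remaining=[) * num ) $]
Step 15: reduce E->T. Stack=[E + ( ( E] ptr=7 lookahead=) remaining=[) * num ) $]
Step 16: shift ). Stack=[E + ( ( E )] ptr=8 lookahead=* remaining=[* num ) $]
Step 17: reduce F->( E ). Stack=[E + ( F] ptr=8 lookahead=* remaining=[* num ) $]
Step 18: reduce T->F. Stack=[E + ( T] ptr=8 lookahead=* remaining=[* num ) $]
Step 19: shift *. Stack=[E + ( T *] ptr=9 lookahead=num remaining=[num ) $]
Step 20: shift num. Stack=[E + ( T * num] ptr=10 lookahead=) remaining=[) $]
Step 21: reduce F->num. Stack=[E + ( T * F] ptr=10 lookahead=) remaining=[) $]
Step 22: reduce T->T * F. Stack=[E + ( T] ptr=10 lookahead=) remaining=[) $]
Step 23: reduce E->T. Stack=[E + ( E] ptr=10 lookahead=) remaining=[) $]
Step 24: shift ). Stack=[E + ( E )] ptr=11 lookahead=$ remaining=[$]
Step 25: reduce F->( E ). Stack=[E + F] ptr=11 lookahead=$ remaining=[$]
Step 26: reduce T->F. Stack=[E + T] ptr=11 lookahead=$ remaining=[$]
Step 27: reduce E->E + T. Stack=[E] ptr=11 lookahead=$ remaining=[$]
Step 28: accept. Stack=[E] ptr=11 lookahead=$ remaining=[$]

Answer: 28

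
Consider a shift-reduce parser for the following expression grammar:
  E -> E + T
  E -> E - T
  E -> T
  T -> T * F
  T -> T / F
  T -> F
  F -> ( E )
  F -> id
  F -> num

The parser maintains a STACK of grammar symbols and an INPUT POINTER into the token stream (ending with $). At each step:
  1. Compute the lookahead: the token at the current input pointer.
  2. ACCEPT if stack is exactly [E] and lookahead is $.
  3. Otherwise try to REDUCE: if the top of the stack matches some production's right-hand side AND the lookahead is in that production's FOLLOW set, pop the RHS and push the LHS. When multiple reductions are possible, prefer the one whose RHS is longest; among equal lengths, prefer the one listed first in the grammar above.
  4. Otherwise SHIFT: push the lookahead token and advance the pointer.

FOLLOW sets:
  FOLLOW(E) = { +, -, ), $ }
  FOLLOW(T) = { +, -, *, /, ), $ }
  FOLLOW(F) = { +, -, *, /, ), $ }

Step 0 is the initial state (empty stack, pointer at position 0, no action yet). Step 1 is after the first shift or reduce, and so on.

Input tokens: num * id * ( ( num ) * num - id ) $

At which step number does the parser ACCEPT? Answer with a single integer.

Step 1: shift num. Stack=[num] ptr=1 lookahead=* remaining=[* id * ( ( num ) * num - id ) $]
Step 2: reduce F->num. Stack=[F] ptr=1 lookahead=* remaining=[* id * ( ( num ) * num - id ) $]
Step 3: reduce T->F. Stack=[T] ptr=1 lookahead=* remaining=[* id * ( ( num ) * num - id ) $]
Step 4: shift *. Stack=[T *] ptr=2 lookahead=id remaining=[id * ( ( num ) * num - id ) $]
Step 5: shift id. Stack=[T * id] ptr=3 lookahead=* remaining=[* ( ( num ) * num - id ) $]
Step 6: reduce F->id. Stack=[T * F] ptr=3 lookahead=* remaining=[* ( ( num ) * num - id ) $]
Step 7: reduce T->T * F. Stack=[T] ptr=3 lookahead=* remaining=[* ( ( num ) * num - id ) $]
Step 8: shift *. Stack=[T *] ptr=4 lookahead=( remaining=[( ( num ) * num - id ) $]
Step 9: shift (. Stack=[T * (] ptr=5 lookahead=( remaining=[( num ) * num - id ) $]
Step 10: shift (. Stack=[T * ( (] ptr=6 lookahead=num remaining=[num ) * num - id ) $]
Step 11: shift num. Stack=[T * ( ( num] ptr=7 lookahead=) remaining=[) * num - id ) $]
Step 12: reduce F->num. Stack=[T * ( ( F] ptr=7 lookahead=) remaining=[) * num - id ) $]
Step 13: reduce T->F. Stack=[T * ( ( T] ptr=7 lookahead=) remaining=[) * num - id ) $]
Step 14: reduce E->T. Stack=[T * ( ( E] ptr=7 lookahead=) remaining=[) * num - id ) $]
Step 15: shift ). Stack=[T * ( ( E )] ptr=8 lookahead=* remaining=[* num - id ) $]
Step 16: reduce F->( E ). Stack=[T * ( F] ptr=8 lookahead=* remaining=[* num - id ) $]
Step 17: reduce T->F. Stack=[T * ( T] ptr=8 lookahead=* remaining=[* num - id ) $]
Step 18: shift *. Stack=[T * ( T *] ptr=9 lookahead=num remaining=[num - id ) $]
Step 19: shift num. Stack=[T * ( T * num] ptr=10 lookahead=- remaining=[- id ) $]
Step 20: reduce F->num. Stack=[T * ( T * F] ptr=10 lookahead=- remaining=[- id ) $]
Step 21: reduce T->T * F. Stack=[T * ( T] ptr=10 lookahead=- remaining=[- id ) $]
Step 22: reduce E->T. Stack=[T * ( E] ptr=10 lookahead=- remaining=[- id ) $]
Step 23: shift -. Stack=[T * ( E -] ptr=11 lookahead=id remaining=[id ) $]
Step 24: shift id. Stack=[T * ( E - id] ptr=12 lookahead=) remaining=[) $]
Step 25: reduce F->id. Stack=[T * ( E - F] ptr=12 lookahead=) remaining=[) $]
Step 26: reduce T->F. Stack=[T * ( E - T] ptr=12 lookahead=) remaining=[) $]
Step 27: reduce E->E - T. Stack=[T * ( E] ptr=12 lookahead=) remaining=[) $]
Step 28: shift ). Stack=[T * ( E )] ptr=13 lookahead=$ remaining=[$]
Step 29: reduce F->( E ). Stack=[T * F] ptr=13 lookahead=$ remaining=[$]
Step 30: reduce T->T * F. Stack=[T] ptr=13 lookahead=$ remaining=[$]
Step 31: reduce E->T. Stack=[E] ptr=13 lookahead=$ remaining=[$]
Step 32: accept. Stack=[E] ptr=13 lookahead=$ remaining=[$]

Answer: 32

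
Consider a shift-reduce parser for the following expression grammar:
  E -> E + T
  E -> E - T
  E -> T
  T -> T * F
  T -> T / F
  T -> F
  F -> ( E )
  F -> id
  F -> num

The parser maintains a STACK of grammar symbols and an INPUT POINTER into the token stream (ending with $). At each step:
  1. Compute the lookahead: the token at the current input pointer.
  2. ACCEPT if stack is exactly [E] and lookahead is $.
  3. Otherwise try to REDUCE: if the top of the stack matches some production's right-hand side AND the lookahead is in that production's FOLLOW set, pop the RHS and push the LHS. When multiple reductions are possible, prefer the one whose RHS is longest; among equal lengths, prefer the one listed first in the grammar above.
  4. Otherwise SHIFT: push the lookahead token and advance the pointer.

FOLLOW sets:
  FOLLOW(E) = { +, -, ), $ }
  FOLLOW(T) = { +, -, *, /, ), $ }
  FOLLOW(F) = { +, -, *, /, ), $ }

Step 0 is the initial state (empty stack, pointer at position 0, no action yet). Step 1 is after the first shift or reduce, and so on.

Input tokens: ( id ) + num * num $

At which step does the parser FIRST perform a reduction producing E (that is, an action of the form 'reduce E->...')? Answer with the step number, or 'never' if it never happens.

Step 1: shift (. Stack=[(] ptr=1 lookahead=id remaining=[id ) + num * num $]
Step 2: shift id. Stack=[( id] ptr=2 lookahead=) remaining=[) + num * num $]
Step 3: reduce F->id. Stack=[( F] ptr=2 lookahead=) remaining=[) + num * num $]
Step 4: reduce T->F. Stack=[( T] ptr=2 lookahead=) remaining=[) + num * num $]
Step 5: reduce E->T. Stack=[( E] ptr=2 lookahead=) remaining=[) + num * num $]

Answer: 5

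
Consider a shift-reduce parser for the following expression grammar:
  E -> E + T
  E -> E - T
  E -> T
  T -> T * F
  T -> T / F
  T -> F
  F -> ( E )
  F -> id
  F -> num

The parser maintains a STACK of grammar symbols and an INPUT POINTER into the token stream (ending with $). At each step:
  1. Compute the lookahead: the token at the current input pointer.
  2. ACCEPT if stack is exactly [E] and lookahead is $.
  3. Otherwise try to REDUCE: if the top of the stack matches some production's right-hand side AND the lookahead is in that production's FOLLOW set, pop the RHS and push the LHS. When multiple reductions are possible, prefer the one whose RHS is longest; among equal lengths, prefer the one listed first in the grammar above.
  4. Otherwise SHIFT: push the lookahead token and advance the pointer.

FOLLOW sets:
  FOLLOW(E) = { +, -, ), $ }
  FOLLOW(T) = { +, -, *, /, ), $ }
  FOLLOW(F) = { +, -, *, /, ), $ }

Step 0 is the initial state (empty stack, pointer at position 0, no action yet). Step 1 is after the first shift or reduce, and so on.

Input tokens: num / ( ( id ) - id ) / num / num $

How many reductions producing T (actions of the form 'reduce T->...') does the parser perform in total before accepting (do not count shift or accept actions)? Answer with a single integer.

Step 1: shift num. Stack=[num] ptr=1 lookahead=/ remaining=[/ ( ( id ) - id ) / num / num $]
Step 2: reduce F->num. Stack=[F] ptr=1 lookahead=/ remaining=[/ ( ( id ) - id ) / num / num $]
Step 3: reduce T->F. Stack=[T] ptr=1 lookahead=/ remaining=[/ ( ( id ) - id ) / num / num $]
Step 4: shift /. Stack=[T /] ptr=2 lookahead=( remaining=[( ( id ) - id ) / num / num $]
Step 5: shift (. Stack=[T / (] ptr=3 lookahead=( remaining=[( id ) - id ) / num / num $]
Step 6: shift (. Stack=[T / ( (] ptr=4 lookahead=id remaining=[id ) - id ) / num / num $]
Step 7: shift id. Stack=[T / ( ( id] ptr=5 lookahead=) remaining=[) - id ) / num / num $]
Step 8: reduce F->id. Stack=[T / ( ( F] ptr=5 lookahead=) remaining=[) - id ) / num / num $]
Step 9: reduce T->F. Stack=[T / ( ( T] ptr=5 lookahead=) remaining=[) - id ) / num / num $]
Step 10: reduce E->T. Stack=[T / ( ( E] ptr=5 lookahead=) remaining=[) - id ) / num / num $]
Step 11: shift ). Stack=[T / ( ( E )] ptr=6 lookahead=- remaining=[- id ) / num / num $]
Step 12: reduce F->( E ). Stack=[T / ( F] ptr=6 lookahead=- remaining=[- id ) / num / num $]
Step 13: reduce T->F. Stack=[T / ( T] ptr=6 lookahead=- remaining=[- id ) / num / num $]
Step 14: reduce E->T. Stack=[T / ( E] ptr=6 lookahead=- remaining=[- id ) / num / num $]
Step 15: shift -. Stack=[T / ( E -] ptr=7 lookahead=id remaining=[id ) / num / num $]
Step 16: shift id. Stack=[T / ( E - id] ptr=8 lookahead=) remaining=[) / num / num $]
Step 17: reduce F->id. Stack=[T / ( E - F] ptr=8 lookahead=) remaining=[) / num / num $]
Step 18: reduce T->F. Stack=[T / ( E - T] ptr=8 lookahead=) remaining=[) / num / num $]
Step 19: reduce E->E - T. Stack=[T / ( E] ptr=8 lookahead=) remaining=[) / num / num $]
Step 20: shift ). Stack=[T / ( E )] ptr=9 lookahead=/ remaining=[/ num / num $]
Step 21: reduce F->( E ). Stack=[T / F] ptr=9 lookahead=/ remaining=[/ num / num $]
Step 22: reduce T->T / F. Stack=[T] ptr=9 lookahead=/ remaining=[/ num / num $]
Step 23: shift /. Stack=[T /] ptr=10 lookahead=num remaining=[num / num $]
Step 24: shift num. Stack=[T / num] ptr=11 lookahead=/ remaining=[/ num $]
Step 25: reduce F->num. Stack=[T / F] ptr=11 lookahead=/ remaining=[/ num $]
Step 26: reduce T->T / F. Stack=[T] ptr=11 lookahead=/ remaining=[/ num $]
Step 27: shift /. Stack=[T /] ptr=12 lookahead=num remaining=[num $]
Step 28: shift num. Stack=[T / num] ptr=13 lookahead=$ remaining=[$]
Step 29: reduce F->num. Stack=[T / F] ptr=13 lookahead=$ remaining=[$]
Step 30: reduce T->T / F. Stack=[T] ptr=13 lookahead=$ remaining=[$]
Step 31: reduce E->T. Stack=[E] ptr=13 lookahead=$ remaining=[$]
Step 32: accept. Stack=[E] ptr=13 lookahead=$ remaining=[$]

Answer: 7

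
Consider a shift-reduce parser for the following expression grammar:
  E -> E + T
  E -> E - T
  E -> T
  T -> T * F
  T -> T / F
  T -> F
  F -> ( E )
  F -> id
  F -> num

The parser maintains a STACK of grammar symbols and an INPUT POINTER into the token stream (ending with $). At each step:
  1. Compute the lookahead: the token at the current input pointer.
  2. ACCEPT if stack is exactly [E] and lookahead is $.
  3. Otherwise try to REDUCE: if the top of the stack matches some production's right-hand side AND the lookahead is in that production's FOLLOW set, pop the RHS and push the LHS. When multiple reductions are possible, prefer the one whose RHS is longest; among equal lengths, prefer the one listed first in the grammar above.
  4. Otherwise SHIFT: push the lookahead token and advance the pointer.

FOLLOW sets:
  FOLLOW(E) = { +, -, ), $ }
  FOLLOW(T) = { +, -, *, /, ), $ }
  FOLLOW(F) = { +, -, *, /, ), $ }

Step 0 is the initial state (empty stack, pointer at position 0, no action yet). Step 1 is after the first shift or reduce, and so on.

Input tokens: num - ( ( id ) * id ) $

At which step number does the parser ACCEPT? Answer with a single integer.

Step 1: shift num. Stack=[num] ptr=1 lookahead=- remaining=[- ( ( id ) * id ) $]
Step 2: reduce F->num. Stack=[F] ptr=1 lookahead=- remaining=[- ( ( id ) * id ) $]
Step 3: reduce T->F. Stack=[T] ptr=1 lookahead=- remaining=[- ( ( id ) * id ) $]
Step 4: reduce E->T. Stack=[E] ptr=1 lookahead=- remaining=[- ( ( id ) * id ) $]
Step 5: shift -. Stack=[E -] ptr=2 lookahead=( remaining=[( ( id ) * id ) $]
Step 6: shift (. Stack=[E - (] ptr=3 lookahead=( remaining=[( id ) * id ) $]
Step 7: shift (. Stack=[E - ( (] ptr=4 lookahead=id remaining=[id ) * id ) $]
Step 8: shift id. Stack=[E - ( ( id] ptr=5 lookahead=) remaining=[) * id ) $]
Step 9: reduce F->id. Stack=[E - ( ( F] ptr=5 lookahead=) remaining=[) * id ) $]
Step 10: reduce T->F. Stack=[E - ( ( T] ptr=5 lookahead=) remaining=[) * id ) $]
Step 11: reduce E->T. Stack=[E - ( ( E] ptr=5 lookahead=) remaining=[) * id ) $]
Step 12: shift ). Stack=[E - ( ( E )] ptr=6 lookahead=* remaining=[* id ) $]
Step 13: reduce F->( E ). Stack=[E - ( F] ptr=6 lookahead=* remaining=[* id ) $]
Step 14: reduce T->F. Stack=[E - ( T] ptr=6 lookahead=* remaining=[* id ) $]
Step 15: shift *. Stack=[E - ( T *] ptr=7 lookahead=id remaining=[id ) $]
Step 16: shift id. Stack=[E - ( T * id] ptr=8 lookahead=) remaining=[) $]
Step 17: reduce F->id. Stack=[E - ( T * F] ptr=8 lookahead=) remaining=[) $]
Step 18: reduce T->T * F. Stack=[E - ( T] ptr=8 lookahead=) remaining=[) $]
Step 19: reduce E->T. Stack=[E - ( E] ptr=8 lookahead=) remaining=[) $]
Step 20: shift ). Stack=[E - ( E )] ptr=9 lookahead=$ remaining=[$]
Step 21: reduce F->( E ). Stack=[E - F] ptr=9 lookahead=$ remaining=[$]
Step 22: reduce T->F. Stack=[E - T] ptr=9 lookahead=$ remaining=[$]
Step 23: reduce E->E - T. Stack=[E] ptr=9 lookahead=$ remaining=[$]
Step 24: accept. Stack=[E] ptr=9 lookahead=$ remaining=[$]

Answer: 24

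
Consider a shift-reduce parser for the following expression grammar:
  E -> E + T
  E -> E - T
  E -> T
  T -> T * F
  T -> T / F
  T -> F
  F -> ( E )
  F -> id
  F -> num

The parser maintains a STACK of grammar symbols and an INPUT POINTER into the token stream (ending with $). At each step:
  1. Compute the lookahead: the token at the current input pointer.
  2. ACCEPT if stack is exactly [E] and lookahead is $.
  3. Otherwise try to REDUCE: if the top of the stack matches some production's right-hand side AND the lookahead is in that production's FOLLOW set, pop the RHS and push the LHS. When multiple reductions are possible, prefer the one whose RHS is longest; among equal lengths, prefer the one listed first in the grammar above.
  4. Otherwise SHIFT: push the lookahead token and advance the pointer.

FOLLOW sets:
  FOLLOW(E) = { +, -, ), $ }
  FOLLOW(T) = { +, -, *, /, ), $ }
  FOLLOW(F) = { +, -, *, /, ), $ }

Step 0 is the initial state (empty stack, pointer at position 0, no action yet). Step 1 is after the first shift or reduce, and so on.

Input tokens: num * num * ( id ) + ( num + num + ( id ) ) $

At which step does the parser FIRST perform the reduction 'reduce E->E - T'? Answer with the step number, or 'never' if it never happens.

Step 1: shift num. Stack=[num] ptr=1 lookahead=* remaining=[* num * ( id ) + ( num + num + ( id ) ) $]
Step 2: reduce F->num. Stack=[F] ptr=1 lookahead=* remaining=[* num * ( id ) + ( num + num + ( id ) ) $]
Step 3: reduce T->F. Stack=[T] ptr=1 lookahead=* remaining=[* num * ( id ) + ( num + num + ( id ) ) $]
Step 4: shift *. Stack=[T *] ptr=2 lookahead=num remaining=[num * ( id ) + ( num + num + ( id ) ) $]
Step 5: shift num. Stack=[T * num] ptr=3 lookahead=* remaining=[* ( id ) + ( num + num + ( id ) ) $]
Step 6: reduce F->num. Stack=[T * F] ptr=3 lookahead=* remaining=[* ( id ) + ( num + num + ( id ) ) $]
Step 7: reduce T->T * F. Stack=[T] ptr=3 lookahead=* remaining=[* ( id ) + ( num + num + ( id ) ) $]
Step 8: shift *. Stack=[T *] ptr=4 lookahead=( remaining=[( id ) + ( num + num + ( id ) ) $]
Step 9: shift (. Stack=[T * (] ptr=5 lookahead=id remaining=[id ) + ( num + num + ( id ) ) $]
Step 10: shift id. Stack=[T * ( id] ptr=6 lookahead=) remaining=[) + ( num + num + ( id ) ) $]
Step 11: reduce F->id. Stack=[T * ( F] ptr=6 lookahead=) remaining=[) + ( num + num + ( id ) ) $]
Step 12: reduce T->F. Stack=[T * ( T] ptr=6 lookahead=) remaining=[) + ( num + num + ( id ) ) $]
Step 13: reduce E->T. Stack=[T * ( E] ptr=6 lookahead=) remaining=[) + ( num + num + ( id ) ) $]
Step 14: shift ). Stack=[T * ( E )] ptr=7 lookahead=+ remaining=[+ ( num + num + ( id ) ) $]
Step 15: reduce F->( E ). Stack=[T * F] ptr=7 lookahead=+ remaining=[+ ( num + num + ( id ) ) $]
Step 16: reduce T->T * F. Stack=[T] ptr=7 lookahead=+ remaining=[+ ( num + num + ( id ) ) $]
Step 17: reduce E->T. Stack=[E] ptr=7 lookahead=+ remaining=[+ ( num + num + ( id ) ) $]
Step 18: shift +. Stack=[E +] ptr=8 lookahead=( remaining=[( num + num + ( id ) ) $]
Step 19: shift (. Stack=[E + (] ptr=9 lookahead=num remaining=[num + num + ( id ) ) $]
Step 20: shift num. Stack=[E + ( num] ptr=10 lookahead=+ remaining=[+ num + ( id ) ) $]
Step 21: reduce F->num. Stack=[E + ( F] ptr=10 lookahead=+ remaining=[+ num + ( id ) ) $]
Step 22: reduce T->F. Stack=[E + ( T] ptr=10 lookahead=+ remaining=[+ num + ( id ) ) $]
Step 23: reduce E->T. Stack=[E + ( E] ptr=10 lookahead=+ remaining=[+ num + ( id ) ) $]
Step 24: shift +. Stack=[E + ( E +] ptr=11 lookahead=num remaining=[num + ( id ) ) $]
Step 25: shift num. Stack=[E + ( E + num] ptr=12 lookahead=+ remaining=[+ ( id ) ) $]
Step 26: reduce F->num. Stack=[E + ( E + F] ptr=12 lookahead=+ remaining=[+ ( id ) ) $]
Step 27: reduce T->F. Stack=[E + ( E + T] ptr=12 lookahead=+ remaining=[+ ( id ) ) $]
Step 28: reduce E->E + T. Stack=[E + ( E] ptr=12 lookahead=+ remaining=[+ ( id ) ) $]
Step 29: shift +. Stack=[E + ( E +] ptr=13 lookahead=( remaining=[( id ) ) $]
Step 30: shift (. Stack=[E + ( E + (] ptr=14 lookahead=id remaining=[id ) ) $]
Step 31: shift id. Stack=[E + ( E + ( id] ptr=15 lookahead=) remaining=[) ) $]
Step 32: reduce F->id. Stack=[E + ( E + ( F] ptr=15 lookahead=) remaining=[) ) $]
Step 33: reduce T->F. Stack=[E + ( E + ( T] ptr=15 lookahead=) remaining=[) ) $]
Step 34: reduce E->T. Stack=[E + ( E + ( E] ptr=15 lookahead=) remaining=[) ) $]
Step 35: shift ). Stack=[E + ( E + ( E )] ptr=16 lookahead=) remaining=[) $]
Step 36: reduce F->( E ). Stack=[E + ( E + F] ptr=16 lookahead=) remaining=[) $]
Step 37: reduce T->F. Stack=[E + ( E + T] ptr=16 lookahead=) remaining=[) $]
Step 38: reduce E->E + T. Stack=[E + ( E] ptr=16 lookahead=) remaining=[) $]
Step 39: shift ). Stack=[E + ( E )] ptr=17 lookahead=$ remaining=[$]
Step 40: reduce F->( E ). Stack=[E + F] ptr=17 lookahead=$ remaining=[$]
Step 41: reduce T->F. Stack=[E + T] ptr=17 lookahead=$ remaining=[$]
Step 42: reduce E->E + T. Stack=[E] ptr=17 lookahead=$ remaining=[$]
Step 43: accept. Stack=[E] ptr=17 lookahead=$ remaining=[$]

Answer: never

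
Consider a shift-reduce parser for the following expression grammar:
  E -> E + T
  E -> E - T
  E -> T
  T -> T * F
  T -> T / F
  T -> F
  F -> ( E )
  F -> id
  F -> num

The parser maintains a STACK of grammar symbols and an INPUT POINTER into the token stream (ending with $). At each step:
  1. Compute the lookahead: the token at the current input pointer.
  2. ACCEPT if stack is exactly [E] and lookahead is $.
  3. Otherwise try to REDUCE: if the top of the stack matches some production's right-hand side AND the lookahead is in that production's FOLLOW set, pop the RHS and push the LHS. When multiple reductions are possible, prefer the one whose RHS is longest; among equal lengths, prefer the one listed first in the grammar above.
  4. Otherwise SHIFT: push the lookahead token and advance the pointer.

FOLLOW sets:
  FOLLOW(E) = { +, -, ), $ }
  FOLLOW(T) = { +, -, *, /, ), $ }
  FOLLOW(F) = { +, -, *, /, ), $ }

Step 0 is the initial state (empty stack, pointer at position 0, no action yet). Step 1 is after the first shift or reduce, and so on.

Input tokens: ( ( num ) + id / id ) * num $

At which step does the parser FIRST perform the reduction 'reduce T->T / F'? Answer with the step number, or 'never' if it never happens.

Step 1: shift (. Stack=[(] ptr=1 lookahead=( remaining=[( num ) + id / id ) * num $]
Step 2: shift (. Stack=[( (] ptr=2 lookahead=num remaining=[num ) + id / id ) * num $]
Step 3: shift num. Stack=[( ( num] ptr=3 lookahead=) remaining=[) + id / id ) * num $]
Step 4: reduce F->num. Stack=[( ( F] ptr=3 lookahead=) remaining=[) + id / id ) * num $]
Step 5: reduce T->F. Stack=[( ( T] ptr=3 lookahead=) remaining=[) + id / id ) * num $]
Step 6: reduce E->T. Stack=[( ( E] ptr=3 lookahead=) remaining=[) + id / id ) * num $]
Step 7: shift ). Stack=[( ( E )] ptr=4 lookahead=+ remaining=[+ id / id ) * num $]
Step 8: reduce F->( E ). Stack=[( F] ptr=4 lookahead=+ remaining=[+ id / id ) * num $]
Step 9: reduce T->F. Stack=[( T] ptr=4 lookahead=+ remaining=[+ id / id ) * num $]
Step 10: reduce E->T. Stack=[( E] ptr=4 lookahead=+ remaining=[+ id / id ) * num $]
Step 11: shift +. Stack=[( E +] ptr=5 lookahead=id remaining=[id / id ) * num $]
Step 12: shift id. Stack=[( E + id] ptr=6 lookahead=/ remaining=[/ id ) * num $]
Step 13: reduce F->id. Stack=[( E + F] ptr=6 lookahead=/ remaining=[/ id ) * num $]
Step 14: reduce T->F. Stack=[( E + T] ptr=6 lookahead=/ remaining=[/ id ) * num $]
Step 15: shift /. Stack=[( E + T /] ptr=7 lookahead=id remaining=[id ) * num $]
Step 16: shift id. Stack=[( E + T / id] ptr=8 lookahead=) remaining=[) * num $]
Step 17: reduce F->id. Stack=[( E + T / F] ptr=8 lookahead=) remaining=[) * num $]
Step 18: reduce T->T / F. Stack=[( E + T] ptr=8 lookahead=) remaining=[) * num $]

Answer: 18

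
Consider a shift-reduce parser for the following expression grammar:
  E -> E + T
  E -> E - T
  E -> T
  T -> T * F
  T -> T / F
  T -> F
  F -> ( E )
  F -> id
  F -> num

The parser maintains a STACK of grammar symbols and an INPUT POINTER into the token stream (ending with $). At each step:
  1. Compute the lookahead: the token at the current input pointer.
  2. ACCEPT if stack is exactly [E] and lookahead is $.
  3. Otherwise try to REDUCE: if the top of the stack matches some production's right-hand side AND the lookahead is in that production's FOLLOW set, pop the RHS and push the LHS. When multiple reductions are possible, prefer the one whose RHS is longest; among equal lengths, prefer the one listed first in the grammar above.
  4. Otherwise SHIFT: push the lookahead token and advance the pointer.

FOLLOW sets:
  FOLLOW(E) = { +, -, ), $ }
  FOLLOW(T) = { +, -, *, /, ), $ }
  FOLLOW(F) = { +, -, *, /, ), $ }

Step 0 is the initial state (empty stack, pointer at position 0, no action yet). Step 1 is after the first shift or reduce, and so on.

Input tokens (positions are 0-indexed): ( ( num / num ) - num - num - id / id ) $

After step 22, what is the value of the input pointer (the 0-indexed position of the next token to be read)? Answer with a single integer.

Step 1: shift (. Stack=[(] ptr=1 lookahead=( remaining=[( num / num ) - num - num - id / id ) $]
Step 2: shift (. Stack=[( (] ptr=2 lookahead=num remaining=[num / num ) - num - num - id / id ) $]
Step 3: shift num. Stack=[( ( num] ptr=3 lookahead=/ remaining=[/ num ) - num - num - id / id ) $]
Step 4: reduce F->num. Stack=[( ( F] ptr=3 lookahead=/ remaining=[/ num ) - num - num - id / id ) $]
Step 5: reduce T->F. Stack=[( ( T] ptr=3 lookahead=/ remaining=[/ num ) - num - num - id / id ) $]
Step 6: shift /. Stack=[( ( T /] ptr=4 lookahead=num remaining=[num ) - num - num - id / id ) $]
Step 7: shift num. Stack=[( ( T / num] ptr=5 lookahead=) remaining=[) - num - num - id / id ) $]
Step 8: reduce F->num. Stack=[( ( T / F] ptr=5 lookahead=) remaining=[) - num - num - id / id ) $]
Step 9: reduce T->T / F. Stack=[( ( T] ptr=5 lookahead=) remaining=[) - num - num - id / id ) $]
Step 10: reduce E->T. Stack=[( ( E] ptr=5 lookahead=) remaining=[) - num - num - id / id ) $]
Step 11: shift ). Stack=[( ( E )] ptr=6 lookahead=- remaining=[- num - num - id / id ) $]
Step 12: reduce F->( E ). Stack=[( F] ptr=6 lookahead=- remaining=[- num - num - id / id ) $]
Step 13: reduce T->F. Stack=[( T] ptr=6 lookahead=- remaining=[- num - num - id / id ) $]
Step 14: reduce E->T. Stack=[( E] ptr=6 lookahead=- remaining=[- num - num - id / id ) $]
Step 15: shift -. Stack=[( E -] ptr=7 lookahead=num remaining=[num - num - id / id ) $]
Step 16: shift num. Stack=[( E - num] ptr=8 lookahead=- remaining=[- num - id / id ) $]
Step 17: reduce F->num. Stack=[( E - F] ptr=8 lookahead=- remaining=[- num - id / id ) $]
Step 18: reduce T->F. Stack=[( E - T] ptr=8 lookahead=- remaining=[- num - id / id ) $]
Step 19: reduce E->E - T. Stack=[( E] ptr=8 lookahead=- remaining=[- num - id / id ) $]
Step 20: shift -. Stack=[( E -] ptr=9 lookahead=num remaining=[num - id / id ) $]
Step 21: shift num. Stack=[( E - num] ptr=10 lookahead=- remaining=[- id / id ) $]
Step 22: reduce F->num. Stack=[( E - F] ptr=10 lookahead=- remaining=[- id / id ) $]

Answer: 10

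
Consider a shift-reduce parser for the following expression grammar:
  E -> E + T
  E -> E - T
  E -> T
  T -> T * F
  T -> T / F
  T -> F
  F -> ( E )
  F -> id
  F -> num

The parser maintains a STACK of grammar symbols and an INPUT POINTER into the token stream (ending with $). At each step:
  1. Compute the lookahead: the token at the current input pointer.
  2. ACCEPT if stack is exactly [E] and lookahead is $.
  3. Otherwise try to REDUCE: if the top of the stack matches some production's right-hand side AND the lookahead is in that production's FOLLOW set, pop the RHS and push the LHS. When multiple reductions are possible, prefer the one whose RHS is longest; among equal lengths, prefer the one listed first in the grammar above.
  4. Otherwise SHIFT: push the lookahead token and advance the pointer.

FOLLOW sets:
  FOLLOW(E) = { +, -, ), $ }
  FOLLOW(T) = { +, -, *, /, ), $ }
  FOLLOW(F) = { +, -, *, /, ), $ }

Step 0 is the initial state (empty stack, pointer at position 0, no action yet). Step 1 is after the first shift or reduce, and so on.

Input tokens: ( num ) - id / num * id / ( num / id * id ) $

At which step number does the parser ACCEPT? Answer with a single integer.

Step 1: shift (. Stack=[(] ptr=1 lookahead=num remaining=[num ) - id / num * id / ( num / id * id ) $]
Step 2: shift num. Stack=[( num] ptr=2 lookahead=) remaining=[) - id / num * id / ( num / id * id ) $]
Step 3: reduce F->num. Stack=[( F] ptr=2 lookahead=) remaining=[) - id / num * id / ( num / id * id ) $]
Step 4: reduce T->F. Stack=[( T] ptr=2 lookahead=) remaining=[) - id / num * id / ( num / id * id ) $]
Step 5: reduce E->T. Stack=[( E] ptr=2 lookahead=) remaining=[) - id / num * id / ( num / id * id ) $]
Step 6: shift ). Stack=[( E )] ptr=3 lookahead=- remaining=[- id / num * id / ( num / id * id ) $]
Step 7: reduce F->( E ). Stack=[F] ptr=3 lookahead=- remaining=[- id / num * id / ( num / id * id ) $]
Step 8: reduce T->F. Stack=[T] ptr=3 lookahead=- remaining=[- id / num * id / ( num / id * id ) $]
Step 9: reduce E->T. Stack=[E] ptr=3 lookahead=- remaining=[- id / num * id / ( num / id * id ) $]
Step 10: shift -. Stack=[E -] ptr=4 lookahead=id remaining=[id / num * id / ( num / id * id ) $]
Step 11: shift id. Stack=[E - id] ptr=5 lookahead=/ remaining=[/ num * id / ( num / id * id ) $]
Step 12: reduce F->id. Stack=[E - F] ptr=5 lookahead=/ remaining=[/ num * id / ( num / id * id ) $]
Step 13: reduce T->F. Stack=[E - T] ptr=5 lookahead=/ remaining=[/ num * id / ( num / id * id ) $]
Step 14: shift /. Stack=[E - T /] ptr=6 lookahead=num remaining=[num * id / ( num / id * id ) $]
Step 15: shift num. Stack=[E - T / num] ptr=7 lookahead=* remaining=[* id / ( num / id * id ) $]
Step 16: reduce F->num. Stack=[E - T / F] ptr=7 lookahead=* remaining=[* id / ( num / id * id ) $]
Step 17: reduce T->T / F. Stack=[E - T] ptr=7 lookahead=* remaining=[* id / ( num / id * id ) $]
Step 18: shift *. Stack=[E - T *] ptr=8 lookahead=id remaining=[id / ( num / id * id ) $]
Step 19: shift id. Stack=[E - T * id] ptr=9 lookahead=/ remaining=[/ ( num / id * id ) $]
Step 20: reduce F->id. Stack=[E - T * F] ptr=9 lookahead=/ remaining=[/ ( num / id * id ) $]
Step 21: reduce T->T * F. Stack=[E - T] ptr=9 lookahead=/ remaining=[/ ( num / id * id ) $]
Step 22: shift /. Stack=[E - T /] ptr=10 lookahead=( remaining=[( num / id * id ) $]
Step 23: shift (. Stack=[E - T / (] ptr=11 lookahead=num remaining=[num / id * id ) $]
Step 24: shift num. Stack=[E - T / ( num] ptr=12 lookahead=/ remaining=[/ id * id ) $]
Step 25: reduce F->num. Stack=[E - T / ( F] ptr=12 lookahead=/ remaining=[/ id * id ) $]
Step 26: reduce T->F. Stack=[E - T / ( T] ptr=12 lookahead=/ remaining=[/ id * id ) $]
Step 27: shift /. Stack=[E - T / ( T /] ptr=13 lookahead=id remaining=[id * id ) $]
Step 28: shift id. Stack=[E - T / ( T / id] ptr=14 lookahead=* remaining=[* id ) $]
Step 29: reduce F->id. Stack=[E - T / ( T / F] ptr=14 lookahead=* remaining=[* id ) $]
Step 30: reduce T->T / F. Stack=[E - T / ( T] ptr=14 lookahead=* remaining=[* id ) $]
Step 31: shift *. Stack=[E - T / ( T *] ptr=15 lookahead=id remaining=[id ) $]
Step 32: shift id. Stack=[E - T / ( T * id] ptr=16 lookahead=) remaining=[) $]
Step 33: reduce F->id. Stack=[E - T / ( T * F] ptr=16 lookahead=) remaining=[) $]
Step 34: reduce T->T * F. Stack=[E - T / ( T] ptr=16 lookahead=) remaining=[) $]
Step 35: reduce E->T. Stack=[E - T / ( E] ptr=16 lookahead=) remaining=[) $]
Step 36: shift ). Stack=[E - T / ( E )] ptr=17 lookahead=$ remaining=[$]
Step 37: reduce F->( E ). Stack=[E - T / F] ptr=17 lookahead=$ remaining=[$]
Step 38: reduce T->T / F. Stack=[E - T] ptr=17 lookahead=$ remaining=[$]
Step 39: reduce E->E - T. Stack=[E] ptr=17 lookahead=$ remaining=[$]
Step 40: accept. Stack=[E] ptr=17 lookahead=$ remaining=[$]

Answer: 40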